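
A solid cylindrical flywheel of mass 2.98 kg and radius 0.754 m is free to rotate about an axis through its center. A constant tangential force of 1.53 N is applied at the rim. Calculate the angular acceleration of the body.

α ≈ 1.36 rad/s²

I = ½MR² = (1/2)(2.98)(0.754)² = 0.8471 kg·m².
τ = F R = (1.53)(0.754) = 1.154 N·m.
Newton's second law for rotation, τ = Iα, gives α = τ/I = 1.154/0.8471 = 1.362 rad/s².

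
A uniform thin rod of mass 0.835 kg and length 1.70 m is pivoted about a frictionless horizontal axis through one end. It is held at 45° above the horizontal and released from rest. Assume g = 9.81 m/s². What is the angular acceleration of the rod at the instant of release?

About the pivot, I = (1/3)ML² = (1/3)(0.835)(1.70)² = 0.8044 kg·m².
The weight acts at the center, a distance L/2 = 0.8500 m from the pivot; τ = Mg(L/2) cos 45° = 4.923 N·m.
α = τ/I = 4.923/0.8044 = 6.121 rad/s².

α ≈ 6.12 rad/s²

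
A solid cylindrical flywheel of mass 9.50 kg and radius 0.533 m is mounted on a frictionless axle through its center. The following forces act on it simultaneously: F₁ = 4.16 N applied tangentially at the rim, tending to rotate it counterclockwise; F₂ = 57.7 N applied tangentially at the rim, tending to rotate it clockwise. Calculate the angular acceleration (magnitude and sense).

I = ½MR² = (1/2)(9.50)(0.533)² = 1.349 kg·m².
Taking counterclockwise as positive: τ₁ = +(4.16)(0.533) = +2.217 N·m; τ₂ = −(57.7)(0.533) = −30.75 N·m.
Net torque τ = -28.54 N·m.
α = τ/I = -28.54/1.349 = -21.15 rad/s².

α ≈ 21.1 rad/s², clockwise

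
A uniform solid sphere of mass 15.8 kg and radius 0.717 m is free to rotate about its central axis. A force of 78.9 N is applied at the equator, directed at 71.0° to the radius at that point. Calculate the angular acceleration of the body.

α ≈ 16.5 rad/s²

I = (2/5)MR² = (2/5)(15.8)(0.717)² = 3.249 kg·m².
Only the tangential component produces torque: τ = F R sinθ = (78.9)(0.717) sin 71.0° = 53.49 N·m.
Newton's second law for rotation, τ = Iα, gives α = τ/I = 53.49/3.249 = 16.46 rad/s².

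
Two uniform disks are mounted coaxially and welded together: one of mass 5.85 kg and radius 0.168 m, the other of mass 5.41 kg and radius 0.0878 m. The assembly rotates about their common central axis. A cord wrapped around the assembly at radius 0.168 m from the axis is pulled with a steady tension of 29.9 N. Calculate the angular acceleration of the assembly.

α ≈ 48.6 rad/s²

I = ½M₁R₁² + ½M₂R₂² = ½(5.85)(0.168)² + ½(5.41)(0.0878)² = 0.1034 kg·m².
τ = F r = (29.9)(0.168) = 5.023 N·m.
α = τ/I = 5.023/0.1034 = 48.58 rad/s².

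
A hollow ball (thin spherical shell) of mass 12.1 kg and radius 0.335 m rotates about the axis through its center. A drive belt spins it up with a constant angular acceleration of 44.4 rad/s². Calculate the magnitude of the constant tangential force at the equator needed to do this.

F ≈ 120 N

I = (2/3)MR² = (2/3)(12.1)(0.335)² = 0.9053 kg·m².
The required torque is τ = Iα = (0.9053)(44.40) = 40.19 N·m.
A tangential force at the equator gives τ = FR, so F = τ/R = 40.19/0.335 = 120.0 N.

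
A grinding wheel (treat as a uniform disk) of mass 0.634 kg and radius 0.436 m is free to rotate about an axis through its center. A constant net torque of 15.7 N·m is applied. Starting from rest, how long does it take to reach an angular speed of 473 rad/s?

t ≈ 1.82 s

I = ½MR² = (1/2)(0.634)(0.436)² = 0.06026 kg·m².
α = τ/I = 15.7/0.06026 = 260.5 rad/s².
ω = αt ⇒ t = ω/α = 473/260.5 = 1.815 s.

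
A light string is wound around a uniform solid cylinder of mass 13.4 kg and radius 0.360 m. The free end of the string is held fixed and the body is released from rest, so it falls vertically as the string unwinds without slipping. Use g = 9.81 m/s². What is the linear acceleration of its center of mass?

Translation: Mg − T = Ma. Rotation about the center: TR = Iα with I = ½MR².
With a = αR: T = (I/R²)a = (1/2)M a, so Mg = (1 + 0.5000)Ma.
a = g/(1 + 0.5000) = 9.81/1.500 = 6.540 m/s².

a ≈ 6.54 m/s²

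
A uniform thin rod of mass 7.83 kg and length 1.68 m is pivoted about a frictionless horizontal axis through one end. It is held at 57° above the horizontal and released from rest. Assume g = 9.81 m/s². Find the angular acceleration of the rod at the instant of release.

α ≈ 4.77 rad/s²

About the pivot, I = (1/3)ML² = (1/3)(7.83)(1.68)² = 7.366 kg·m².
The weight acts at the center, a distance L/2 = 0.8400 m from the pivot; τ = Mg(L/2) cos 57° = 35.14 N·m.
α = τ/I = 35.14/7.366 = 4.770 rad/s².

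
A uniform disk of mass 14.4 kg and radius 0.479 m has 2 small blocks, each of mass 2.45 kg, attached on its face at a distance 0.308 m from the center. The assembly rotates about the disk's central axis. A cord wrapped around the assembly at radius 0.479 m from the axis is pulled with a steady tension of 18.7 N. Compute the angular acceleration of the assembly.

α ≈ 4.23 rad/s²

I_disk = ½MR² = ½(14.4)(0.479)² = 1.652 kg·m².
I_blocks = 2·m·r² = 2(2.45)(0.308)² = 0.4648 kg·m².
Total I = 2.117 kg·m².
τ = F r = (18.7)(0.479) = 8.957 N·m.
α = τ/I = 8.957/2.117 = 4.232 rad/s².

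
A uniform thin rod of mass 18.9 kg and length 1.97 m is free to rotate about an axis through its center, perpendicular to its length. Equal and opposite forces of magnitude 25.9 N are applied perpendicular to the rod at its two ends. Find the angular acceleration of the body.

α ≈ 8.35 rad/s²

I = (1/12)ML² = (1/12)(18.9)(1.97)² = 6.112 kg·m².
The couple gives τ = F·(L/2) + F·(L/2) = F L = (25.9)(1.97) = 51.02 N·m.
From τ = Iα: α = 51.02/6.112 = 8.347 rad/s².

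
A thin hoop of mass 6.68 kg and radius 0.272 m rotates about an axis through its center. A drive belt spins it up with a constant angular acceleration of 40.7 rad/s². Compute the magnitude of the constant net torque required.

I = MR² = (6.68)(0.272)² = 0.4942 kg·m².
τ = Iα = (0.4942)(40.70) = 20.11 N·m.

τ ≈ 20.1 N·m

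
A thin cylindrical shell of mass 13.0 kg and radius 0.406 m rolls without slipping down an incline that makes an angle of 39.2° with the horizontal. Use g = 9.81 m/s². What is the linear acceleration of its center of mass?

a ≈ 3.10 m/s²

Translation along the incline: Mg sinθ − f = Ma.
Rotation about the center: fR = Iα with I = MR². No-slip gives a = αR, so f = (I/R²)a = M a.
Substituting: Mg sinθ = (1 + 1.000)Ma, so a = g sinθ/(1 + 1.000) = (9.81) sin 39.2° / 2.000 = 3.100 m/s².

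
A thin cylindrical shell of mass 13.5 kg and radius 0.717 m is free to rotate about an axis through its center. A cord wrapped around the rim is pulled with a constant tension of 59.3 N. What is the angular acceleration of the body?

I = MR² = (13.5)(0.717)² = 6.940 kg·m².
τ = F R = (59.3)(0.717) = 42.52 N·m.
Newton's second law for rotation, τ = Iα, gives α = τ/I = 42.52/6.940 = 6.126 rad/s².

α ≈ 6.13 rad/s²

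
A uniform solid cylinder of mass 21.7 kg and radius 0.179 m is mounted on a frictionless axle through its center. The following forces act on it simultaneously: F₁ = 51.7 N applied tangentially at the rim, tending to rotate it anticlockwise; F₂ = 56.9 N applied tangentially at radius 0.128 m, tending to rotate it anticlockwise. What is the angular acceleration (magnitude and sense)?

I = ½MR² = (1/2)(21.7)(0.179)² = 0.3476 kg·m².
Taking anticlockwise as positive: τ₁ = +(51.7)(0.179) = +9.254 N·m; τ₂ = +(56.9)(0.128) = +7.283 N·m.
Net torque τ = 16.54 N·m.
α = τ/I = 16.54/0.3476 = 47.57 rad/s².

α ≈ 47.6 rad/s², anticlockwise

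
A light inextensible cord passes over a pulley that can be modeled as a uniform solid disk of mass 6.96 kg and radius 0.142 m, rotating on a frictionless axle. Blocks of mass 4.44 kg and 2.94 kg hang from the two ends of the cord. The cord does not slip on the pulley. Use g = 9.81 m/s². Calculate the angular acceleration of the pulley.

I = ½MR² = (1/2)(6.96)(0.142)² = 0.07017 kg·m².
Heavier block: m₁g − T₁ = m₁a. Lighter block: T₂ − m₂g = m₂a.
Pulley: (T₁ − T₂)R = Iα = I(a/R), so T₁ − T₂ = (I/R²)a = (1/2)M_p a = 3.480·a.
Adding the three: (m₁ − m₂)g = (m₁ + m₂ + 3.480)a, so a = (4.44 − 2.94)(9.81)/(4.44 + 2.94 + 3.480) = 1.355 m/s².
α = a/R = 1.355/0.142 = 9.542 rad/s².

α ≈ 9.54 rad/s²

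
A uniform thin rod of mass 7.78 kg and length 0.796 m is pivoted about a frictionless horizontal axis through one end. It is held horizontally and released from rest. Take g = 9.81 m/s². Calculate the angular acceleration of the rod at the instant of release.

About the pivot, I = (1/3)ML² = (1/3)(7.78)(0.796)² = 1.643 kg·m².
The weight acts at the center, a distance L/2 = 0.3980 m from the pivot; τ = Mg(L/2) = 30.38 N·m.
α = τ/I = 30.38/1.643 = 18.49 rad/s².

α ≈ 18.5 rad/s²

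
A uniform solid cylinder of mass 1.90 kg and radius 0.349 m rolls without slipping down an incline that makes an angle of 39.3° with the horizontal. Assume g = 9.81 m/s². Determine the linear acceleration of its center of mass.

a ≈ 4.14 m/s²

Translation along the incline: Mg sinθ − f = Ma.
Rotation about the center: fR = Iα with I = ½MR². No-slip gives a = αR, so f = (I/R²)a = (1/2)M a.
Substituting: Mg sinθ = (1 + 0.5000)Ma, so a = g sinθ/(1 + 0.5000) = (9.81) sin 39.3° / 1.500 = 4.142 m/s².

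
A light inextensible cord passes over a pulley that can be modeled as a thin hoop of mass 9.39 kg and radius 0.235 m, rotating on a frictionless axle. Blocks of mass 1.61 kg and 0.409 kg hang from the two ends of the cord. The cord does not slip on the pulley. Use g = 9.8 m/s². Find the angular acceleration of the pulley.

α ≈ 4.39 rad/s²

I = MR² = (9.39)(0.235)² = 0.5186 kg·m².
Heavier block: m₁g − T₁ = m₁a. Lighter block: T₂ − m₂g = m₂a.
Pulley: (T₁ − T₂)R = Iα = I(a/R), so T₁ − T₂ = (I/R²)a = 1·M_p a = 9.390·a.
Adding the three: (m₁ − m₂)g = (m₁ + m₂ + 9.390)a, so a = (1.61 − 0.409)(9.8)/(1.61 + 0.409 + 9.390) = 1.032 m/s².
α = a/R = 1.032/0.235 = 4.390 rad/s².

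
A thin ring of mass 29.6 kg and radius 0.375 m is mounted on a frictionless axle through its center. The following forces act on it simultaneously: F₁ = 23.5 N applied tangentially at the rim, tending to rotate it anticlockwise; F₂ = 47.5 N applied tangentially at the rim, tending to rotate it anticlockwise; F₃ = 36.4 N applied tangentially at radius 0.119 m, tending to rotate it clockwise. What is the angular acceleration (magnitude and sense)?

I = MR² = (29.6)(0.375)² = 4.163 kg·m².
Taking anticlockwise as positive: τ₁ = +(23.5)(0.375) = +8.812 N·m; τ₂ = +(47.5)(0.375) = +17.81 N·m; τ₃ = −(36.4)(0.119) = −4.332 N·m.
Net torque τ = 22.29 N·m.
α = τ/I = 22.29/4.163 = 5.356 rad/s².

α ≈ 5.36 rad/s², anticlockwise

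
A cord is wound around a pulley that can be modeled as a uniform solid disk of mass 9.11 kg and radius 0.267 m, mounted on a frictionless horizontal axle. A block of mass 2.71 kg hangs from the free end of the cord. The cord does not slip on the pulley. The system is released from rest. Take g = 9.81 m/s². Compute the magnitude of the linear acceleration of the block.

a ≈ 3.66 m/s²

I = ½MR² = (1/2)(9.11)(0.267)² = 0.3247 kg·m².
Block: mg − T = ma. Pulley: TR = Iα. No-slip: a = αR, so T = (I/R²)a = 4.555·a.
Then mg = (m + 4.555)a, so a = (2.71)(9.81)/(2.71 + 4.555) = 3.659 m/s².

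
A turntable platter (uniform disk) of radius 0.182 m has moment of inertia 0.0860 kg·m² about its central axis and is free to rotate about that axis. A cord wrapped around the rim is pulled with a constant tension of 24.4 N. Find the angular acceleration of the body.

α ≈ 51.6 rad/s²

τ = F R = (24.4)(0.182) = 4.441 N·m.
Newton's second law for rotation, τ = Iα, gives α = τ/I = 4.441/0.08600 = 51.64 rad/s².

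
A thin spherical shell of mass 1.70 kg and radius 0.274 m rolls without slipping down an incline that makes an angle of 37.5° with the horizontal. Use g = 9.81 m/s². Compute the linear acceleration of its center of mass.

Translation along the incline: Mg sinθ − f = Ma.
Rotation about the center: fR = Iα with I = (2/3)MR². No-slip gives a = αR, so f = (I/R²)a = (2/3)M a.
Substituting: Mg sinθ = (1 + 0.6667)Ma, so a = g sinθ/(1 + 0.6667) = (9.81) sin 37.5° / 1.667 = 3.583 m/s².

a ≈ 3.58 m/s²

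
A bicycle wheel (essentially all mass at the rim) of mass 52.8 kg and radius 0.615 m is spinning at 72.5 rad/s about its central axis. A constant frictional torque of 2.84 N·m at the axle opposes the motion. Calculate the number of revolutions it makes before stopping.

≈ 2940 revolutions

I = MR² = (52.8)(0.615)² = 19.97 kg·m².
The net torque has magnitude 2.84 N·m, opposing ω.
|α| = τ/I = 2.840/19.97 = 0.1422 rad/s² (deceleration).
ω² = ω₀² − 2|α|θ with ω = 0 ⇒ θ = ω₀²/(2|α|) = 18480 rad = 2941 rev.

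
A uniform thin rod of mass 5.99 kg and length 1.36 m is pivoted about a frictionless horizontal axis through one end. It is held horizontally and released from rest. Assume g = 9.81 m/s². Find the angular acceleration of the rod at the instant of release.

α ≈ 10.8 rad/s²

About the pivot, I = (1/3)ML² = (1/3)(5.99)(1.36)² = 3.693 kg·m².
The weight acts at the center, a distance L/2 = 0.6800 m from the pivot; τ = Mg(L/2) = 39.96 N·m.
α = τ/I = 39.96/3.693 = 10.82 rad/s².
(Equivalently α = (3g/(2L)) = 10.82 rad/s².)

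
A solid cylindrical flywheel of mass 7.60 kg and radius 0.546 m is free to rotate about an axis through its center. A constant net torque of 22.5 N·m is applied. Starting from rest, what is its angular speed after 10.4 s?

I = ½MR² = (1/2)(7.60)(0.546)² = 1.133 kg·m².
α = τ/I = 22.5/1.133 = 19.86 rad/s².
ω = ω₀ + αt = 0 + (19.86)(10.4) = 206.6 rad/s.

ω ≈ 207 rad/s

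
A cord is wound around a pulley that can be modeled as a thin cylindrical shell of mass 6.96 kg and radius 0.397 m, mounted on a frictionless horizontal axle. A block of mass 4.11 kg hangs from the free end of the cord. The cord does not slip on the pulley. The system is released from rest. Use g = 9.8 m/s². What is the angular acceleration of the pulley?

I = MR² = (6.96)(0.397)² = 1.097 kg·m².
Block: mg − T = ma. Pulley: TR = Iα. No-slip: a = αR, so T = (I/R²)a = 6.960·a.
Then mg = (m + 6.960)a, so a = (4.11)(9.8)/(4.11 + 6.960) = 3.638 m/s².
α = a/R = 3.638/0.397 = 9.165 rad/s².

α ≈ 9.16 rad/s²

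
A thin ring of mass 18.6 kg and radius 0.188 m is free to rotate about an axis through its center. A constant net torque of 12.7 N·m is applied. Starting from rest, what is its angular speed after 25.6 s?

ω ≈ 495 rad/s

I = MR² = (18.6)(0.188)² = 0.6574 kg·m².
α = τ/I = 12.7/0.6574 = 19.32 rad/s².
ω = ω₀ + αt = 0 + (19.32)(25.6) = 494.6 rad/s.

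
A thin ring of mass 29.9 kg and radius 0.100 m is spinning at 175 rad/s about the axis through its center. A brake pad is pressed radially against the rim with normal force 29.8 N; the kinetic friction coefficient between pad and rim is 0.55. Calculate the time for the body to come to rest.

t ≈ 31.9 s

I = MR² = (29.9)(0.100)² = 0.2990 kg·m².
Friction force f = μN = (0.55)(29.8) = 16.39 N at the rim; torque magnitude τ = fR = 1.639 N·m, opposing ω.
|α| = τ/I = 1.639/0.2990 = 5.482 rad/s² (deceleration).
0 = ω₀ − |α|t ⇒ t = ω₀/|α| = 175/5.482 = 31.92 s.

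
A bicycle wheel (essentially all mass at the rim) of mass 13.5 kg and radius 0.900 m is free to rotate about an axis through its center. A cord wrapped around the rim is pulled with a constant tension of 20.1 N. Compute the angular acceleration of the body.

α ≈ 1.65 rad/s²

I = MR² = (13.5)(0.900)² = 10.94 kg·m².
τ = F R = (20.1)(0.900) = 18.09 N·m.
Newton's second law for rotation, τ = Iα, gives α = τ/I = 18.09/10.94 = 1.654 rad/s².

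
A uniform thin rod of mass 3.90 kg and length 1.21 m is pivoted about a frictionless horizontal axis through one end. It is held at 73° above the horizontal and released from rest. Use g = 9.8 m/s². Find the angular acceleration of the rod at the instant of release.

α ≈ 3.55 rad/s²

About the pivot, I = (1/3)ML² = (1/3)(3.90)(1.21)² = 1.903 kg·m².
The weight acts at the center, a distance L/2 = 0.6050 m from the pivot; τ = Mg(L/2) cos 73° = 6.761 N·m.
α = τ/I = 6.761/1.903 = 3.552 rad/s².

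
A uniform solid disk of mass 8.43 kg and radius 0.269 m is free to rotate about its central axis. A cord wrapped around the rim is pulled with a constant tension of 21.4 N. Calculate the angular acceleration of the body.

I = ½MR² = (1/2)(8.43)(0.269)² = 0.3050 kg·m².
τ = F R = (21.4)(0.269) = 5.757 N·m.
Newton's second law for rotation, τ = Iα, gives α = τ/I = 5.757/0.3050 = 18.87 rad/s².

α ≈ 18.9 rad/s²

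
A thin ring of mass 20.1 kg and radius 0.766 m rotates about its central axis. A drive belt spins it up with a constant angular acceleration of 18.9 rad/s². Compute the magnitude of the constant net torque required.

I = MR² = (20.1)(0.766)² = 11.79 kg·m².
τ = Iα = (11.79)(18.90) = 222.9 N·m.

τ ≈ 223 N·m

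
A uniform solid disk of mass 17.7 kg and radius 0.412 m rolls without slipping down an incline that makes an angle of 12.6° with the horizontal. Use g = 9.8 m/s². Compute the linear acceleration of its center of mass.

Translation along the incline: Mg sinθ − f = Ma.
Rotation about the center: fR = Iα with I = ½MR². No-slip gives a = αR, so f = (I/R²)a = (1/2)M a.
Substituting: Mg sinθ = (1 + 0.5000)Ma, so a = g sinθ/(1 + 0.5000) = (9.8) sin 12.6° / 1.500 = 1.425 m/s².

a ≈ 1.43 m/s²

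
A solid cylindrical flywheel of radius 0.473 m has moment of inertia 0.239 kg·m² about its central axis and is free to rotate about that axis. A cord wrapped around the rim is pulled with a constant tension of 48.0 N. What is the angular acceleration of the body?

α ≈ 95.0 rad/s²

τ = F R = (48.0)(0.473) = 22.70 N·m.
From τ = Iα: α = 22.70/0.2390 = 95.00 rad/s².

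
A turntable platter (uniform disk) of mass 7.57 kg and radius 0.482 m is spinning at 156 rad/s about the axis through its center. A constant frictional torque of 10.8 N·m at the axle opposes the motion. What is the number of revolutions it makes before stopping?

I = ½MR² = (1/2)(7.57)(0.482)² = 0.8793 kg·m².
The net torque has magnitude 10.8 N·m, opposing ω.
|α| = τ/I = 10.80/0.8793 = 12.28 rad/s² (deceleration).
ω² = ω₀² − 2|α|θ with ω = 0 ⇒ θ = ω₀²/(2|α|) = 990.7 rad = 157.7 rev.

≈ 158 revolutions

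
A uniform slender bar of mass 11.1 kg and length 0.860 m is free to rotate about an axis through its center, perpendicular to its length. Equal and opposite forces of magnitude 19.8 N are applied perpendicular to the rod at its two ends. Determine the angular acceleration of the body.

I = (1/12)ML² = (1/12)(11.1)(0.860)² = 0.6841 kg·m².
The couple gives τ = F·(L/2) + F·(L/2) = F L = (19.8)(0.860) = 17.03 N·m.
Newton's second law for rotation, τ = Iα, gives α = τ/I = 17.03/0.6841 = 24.89 rad/s².

α ≈ 24.9 rad/s²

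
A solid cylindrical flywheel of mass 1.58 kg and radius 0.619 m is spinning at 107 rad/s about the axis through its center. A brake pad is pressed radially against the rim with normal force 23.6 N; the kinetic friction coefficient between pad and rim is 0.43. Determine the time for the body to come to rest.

I = ½MR² = (1/2)(1.58)(0.619)² = 0.3027 kg·m².
Friction force f = μN = (0.43)(23.6) = 10.15 N at the rim; torque magnitude τ = fR = 6.282 N·m, opposing ω.
|α| = τ/I = 6.282/0.3027 = 20.75 rad/s² (deceleration).
0 = ω₀ − |α|t ⇒ t = ω₀/|α| = 107/20.75 = 5.156 s.

t ≈ 5.16 s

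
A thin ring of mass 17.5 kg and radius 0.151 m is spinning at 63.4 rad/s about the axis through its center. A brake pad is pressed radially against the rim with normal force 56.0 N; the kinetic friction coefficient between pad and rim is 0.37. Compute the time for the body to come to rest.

t ≈ 8.09 s

I = MR² = (17.5)(0.151)² = 0.3990 kg·m².
Friction force f = μN = (0.37)(56.0) = 20.72 N at the rim; torque magnitude τ = fR = 3.129 N·m, opposing ω.
|α| = τ/I = 3.129/0.3990 = 7.841 rad/s² (deceleration).
0 = ω₀ − |α|t ⇒ t = ω₀/|α| = 63.4/7.841 = 8.086 s.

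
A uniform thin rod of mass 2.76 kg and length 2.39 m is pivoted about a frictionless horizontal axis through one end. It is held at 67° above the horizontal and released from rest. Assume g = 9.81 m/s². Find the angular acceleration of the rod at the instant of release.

α ≈ 2.41 rad/s²

About the pivot, I = (1/3)ML² = (1/3)(2.76)(2.39)² = 5.255 kg·m².
The weight acts at the center, a distance L/2 = 1.195 m from the pivot; τ = Mg(L/2) cos 67° = 12.64 N·m.
α = τ/I = 12.64/5.255 = 2.406 rad/s².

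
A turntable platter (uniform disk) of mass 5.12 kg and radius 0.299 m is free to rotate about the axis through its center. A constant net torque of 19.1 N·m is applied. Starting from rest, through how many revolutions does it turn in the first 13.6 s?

≈ 1230 revolutions

I = ½MR² = (1/2)(5.12)(0.299)² = 0.2289 kg·m².
α = τ/I = 19.1/0.2289 = 83.45 rad/s².
θ = ½αt² = ½(83.45)(13.6)² = 7718 rad.
Revolutions = θ/(2π) = 1228.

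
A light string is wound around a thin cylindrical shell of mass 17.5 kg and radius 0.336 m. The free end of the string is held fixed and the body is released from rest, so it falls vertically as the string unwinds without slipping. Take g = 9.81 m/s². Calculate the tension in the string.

T ≈ 85.8 N

Translation: Mg − T = Ma. Rotation about the center: TR = Iα with I = MR².
With a = αR: T = (I/R²)a = M a, so Mg = (1 + 1.000)Ma.
a = g/(1 + 1.000) = 9.81/2.000 = 4.905 m/s².
T = 1.000·M·a = (1.000)(17.5)(4.905) = 85.84 N.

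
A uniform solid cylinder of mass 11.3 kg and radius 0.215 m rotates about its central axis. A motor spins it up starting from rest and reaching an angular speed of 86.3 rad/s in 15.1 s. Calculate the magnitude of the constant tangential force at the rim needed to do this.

F ≈ 6.94 N

I = ½MR² = (1/2)(11.3)(0.215)² = 0.2612 kg·m².
α = Δω/Δt = (86.3 − 0)/15.1 = 5.715 rad/s².
The required torque is τ = Iα = (0.2612)(5.715) = 1.493 N·m.
A tangential force at the rim gives τ = FR, so F = τ/R = 1.493/0.215 = 6.943 N.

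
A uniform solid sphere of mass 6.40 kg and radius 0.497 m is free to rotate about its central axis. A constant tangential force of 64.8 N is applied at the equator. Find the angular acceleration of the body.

α ≈ 50.9 rad/s²

I = (2/5)MR² = (2/5)(6.40)(0.497)² = 0.6323 kg·m².
τ = F R = (64.8)(0.497) = 32.21 N·m.
From τ = Iα: α = 32.21/0.6323 = 50.93 rad/s².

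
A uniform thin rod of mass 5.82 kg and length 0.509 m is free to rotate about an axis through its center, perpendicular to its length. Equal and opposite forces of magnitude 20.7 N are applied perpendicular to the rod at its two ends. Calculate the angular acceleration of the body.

α ≈ 83.9 rad/s²

I = (1/12)ML² = (1/12)(5.82)(0.509)² = 0.1257 kg·m².
The couple gives τ = F·(L/2) + F·(L/2) = F L = (20.7)(0.509) = 10.54 N·m.
From τ = Iα: α = 10.54/0.1257 = 83.85 rad/s².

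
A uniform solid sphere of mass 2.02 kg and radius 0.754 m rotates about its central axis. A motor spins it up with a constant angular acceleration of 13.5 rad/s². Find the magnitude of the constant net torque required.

I = (2/5)MR² = (2/5)(2.02)(0.754)² = 0.4594 kg·m².
τ = Iα = (0.4594)(13.50) = 6.201 N·m.

τ ≈ 6.20 N·m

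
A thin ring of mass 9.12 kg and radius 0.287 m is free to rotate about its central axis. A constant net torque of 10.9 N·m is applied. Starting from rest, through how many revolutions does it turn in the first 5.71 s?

I = MR² = (9.12)(0.287)² = 0.7512 kg·m².
α = τ/I = 10.9/0.7512 = 14.51 rad/s².
θ = ½αt² = ½(14.51)(5.71)² = 236.5 rad.
Revolutions = θ/(2π) = 37.65.

≈ 37.6 revolutions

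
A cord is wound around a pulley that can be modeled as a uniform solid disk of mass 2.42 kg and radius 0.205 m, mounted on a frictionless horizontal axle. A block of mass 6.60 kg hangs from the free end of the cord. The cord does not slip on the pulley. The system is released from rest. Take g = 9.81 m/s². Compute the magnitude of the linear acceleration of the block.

a ≈ 8.29 m/s²

I = ½MR² = (1/2)(2.42)(0.205)² = 0.05085 kg·m².
Block: mg − T = ma. Pulley: TR = Iα. No-slip: a = αR, so T = (I/R²)a = 1.210·a.
Then mg = (m + 1.210)a, so a = (6.60)(9.81)/(6.60 + 1.210) = 8.290 m/s².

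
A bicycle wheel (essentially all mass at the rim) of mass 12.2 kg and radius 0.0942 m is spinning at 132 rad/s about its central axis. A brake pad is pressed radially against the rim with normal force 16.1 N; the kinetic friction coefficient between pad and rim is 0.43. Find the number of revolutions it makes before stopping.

≈ 230 revolutions

I = MR² = (12.2)(0.0942)² = 0.1083 kg·m².
Friction force f = μN = (0.43)(16.1) = 6.923 N at the rim; torque magnitude τ = fR = 0.6521 N·m, opposing ω.
|α| = τ/I = 0.6521/0.1083 = 6.024 rad/s² (deceleration).
ω² = ω₀² − 2|α|θ with ω = 0 ⇒ θ = ω₀²/(2|α|) = 1446 rad = 230.2 rev.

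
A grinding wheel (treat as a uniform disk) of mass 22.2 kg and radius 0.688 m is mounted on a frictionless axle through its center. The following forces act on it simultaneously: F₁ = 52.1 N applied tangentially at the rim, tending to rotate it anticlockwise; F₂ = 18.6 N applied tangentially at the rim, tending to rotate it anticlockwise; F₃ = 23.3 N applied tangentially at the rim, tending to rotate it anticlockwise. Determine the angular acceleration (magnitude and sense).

α ≈ 12.3 rad/s², anticlockwise

I = ½MR² = (1/2)(22.2)(0.688)² = 5.254 kg·m².
Taking anticlockwise as positive: τ₁ = +(52.1)(0.688) = +35.84 N·m; τ₂ = +(18.6)(0.688) = +12.80 N·m; τ₃ = +(23.3)(0.688) = +16.03 N·m.
Net torque τ = 64.67 N·m.
α = τ/I = 64.67/5.254 = 12.31 rad/s².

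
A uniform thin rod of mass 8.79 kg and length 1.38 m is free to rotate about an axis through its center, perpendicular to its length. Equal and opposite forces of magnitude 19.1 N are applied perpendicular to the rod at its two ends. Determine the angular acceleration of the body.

α ≈ 18.9 rad/s²

I = (1/12)ML² = (1/12)(8.79)(1.38)² = 1.395 kg·m².
The couple gives τ = F·(L/2) + F·(L/2) = F L = (19.1)(1.38) = 26.36 N·m.
From τ = Iα: α = 26.36/1.395 = 18.89 rad/s².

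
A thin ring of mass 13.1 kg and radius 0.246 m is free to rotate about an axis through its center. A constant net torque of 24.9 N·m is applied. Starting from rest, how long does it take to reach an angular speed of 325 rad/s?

I = MR² = (13.1)(0.246)² = 0.7928 kg·m².
α = τ/I = 24.9/0.7928 = 31.41 rad/s².
ω = αt ⇒ t = ω/α = 325/31.41 = 10.35 s.

t ≈ 10.3 s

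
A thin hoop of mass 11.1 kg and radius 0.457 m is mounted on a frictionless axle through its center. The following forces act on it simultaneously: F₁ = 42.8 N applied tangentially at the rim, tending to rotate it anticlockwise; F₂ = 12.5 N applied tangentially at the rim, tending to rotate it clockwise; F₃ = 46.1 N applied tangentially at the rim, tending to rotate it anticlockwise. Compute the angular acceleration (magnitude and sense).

α ≈ 15.1 rad/s², anticlockwise

I = MR² = (11.1)(0.457)² = 2.318 kg·m².
Taking anticlockwise as positive: τ₁ = +(42.8)(0.457) = +19.56 N·m; τ₂ = −(12.5)(0.457) = −5.713 N·m; τ₃ = +(46.1)(0.457) = +21.07 N·m.
Net torque τ = 34.91 N·m.
α = τ/I = 34.91/2.318 = 15.06 rad/s².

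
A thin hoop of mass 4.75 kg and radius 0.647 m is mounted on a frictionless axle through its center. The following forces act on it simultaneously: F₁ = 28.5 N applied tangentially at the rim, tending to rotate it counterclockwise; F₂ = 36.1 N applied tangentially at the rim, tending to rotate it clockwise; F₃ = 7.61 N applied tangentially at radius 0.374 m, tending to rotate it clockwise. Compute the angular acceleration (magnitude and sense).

I = MR² = (4.75)(0.647)² = 1.988 kg·m².
Taking counterclockwise as positive: τ₁ = +(28.5)(0.647) = +18.44 N·m; τ₂ = −(36.1)(0.647) = −23.36 N·m; τ₃ = −(7.61)(0.374) = −2.846 N·m.
Net torque τ = -7.763 N·m.
α = τ/I = -7.763/1.988 = -3.904 rad/s².

α ≈ 3.90 rad/s², clockwise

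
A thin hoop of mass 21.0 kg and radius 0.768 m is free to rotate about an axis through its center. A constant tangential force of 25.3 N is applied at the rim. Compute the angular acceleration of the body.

α ≈ 1.57 rad/s²

I = MR² = (21.0)(0.768)² = 12.39 kg·m².
τ = F R = (25.3)(0.768) = 19.43 N·m.
From τ = Iα: α = 19.43/12.39 = 1.569 rad/s².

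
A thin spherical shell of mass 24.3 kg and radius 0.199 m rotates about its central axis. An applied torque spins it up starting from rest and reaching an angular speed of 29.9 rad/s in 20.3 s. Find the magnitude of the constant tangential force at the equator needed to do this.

I = (2/3)MR² = (2/3)(24.3)(0.199)² = 0.6415 kg·m².
α = Δω/Δt = (29.9 − 0)/20.3 = 1.473 rad/s².
The required torque is τ = Iα = (0.6415)(1.473) = 0.9449 N·m.
A tangential force at the equator gives τ = FR, so F = τ/R = 0.9449/0.199 = 4.748 N.

F ≈ 4.75 N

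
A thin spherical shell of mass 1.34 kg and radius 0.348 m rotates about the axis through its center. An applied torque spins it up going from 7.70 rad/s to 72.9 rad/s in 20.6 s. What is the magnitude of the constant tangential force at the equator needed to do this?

I = (2/3)MR² = (2/3)(1.34)(0.348)² = 0.1082 kg·m².
α = Δω/Δt = (72.9 − 7.70)/20.6 = 3.165 rad/s².
The required torque is τ = Iα = (0.1082)(3.165) = 0.3424 N·m.
A tangential force at the equator gives τ = FR, so F = τ/R = 0.3424/0.348 = 0.9840 N.

F ≈ 0.984 N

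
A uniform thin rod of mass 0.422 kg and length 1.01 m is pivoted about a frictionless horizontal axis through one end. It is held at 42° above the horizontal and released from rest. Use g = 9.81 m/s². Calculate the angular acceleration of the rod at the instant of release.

About the pivot, I = (1/3)ML² = (1/3)(0.422)(1.01)² = 0.1435 kg·m².
The weight acts at the center, a distance L/2 = 0.5050 m from the pivot; τ = Mg(L/2) cos 42° = 1.554 N·m.
α = τ/I = 1.554/0.1435 = 10.83 rad/s².

α ≈ 10.8 rad/s²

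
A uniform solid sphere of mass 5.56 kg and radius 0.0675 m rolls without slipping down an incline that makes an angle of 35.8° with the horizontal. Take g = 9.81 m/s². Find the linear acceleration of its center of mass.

a ≈ 4.10 m/s²

Translation along the incline: Mg sinθ − f = Ma.
Rotation about the center: fR = Iα with I = (2/5)MR². No-slip gives a = αR, so f = (I/R²)a = (2/5)M a.
Substituting: Mg sinθ = (1 + 0.4000)Ma, so a = g sinθ/(1 + 0.4000) = (9.81) sin 35.8° / 1.400 = 4.099 m/s².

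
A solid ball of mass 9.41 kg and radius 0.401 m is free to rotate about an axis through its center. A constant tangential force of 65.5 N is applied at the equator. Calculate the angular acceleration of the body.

α ≈ 43.4 rad/s²

I = (2/5)MR² = (2/5)(9.41)(0.401)² = 0.6053 kg·m².
τ = F R = (65.5)(0.401) = 26.27 N·m.
From τ = Iα: α = 26.27/0.6053 = 43.40 rad/s².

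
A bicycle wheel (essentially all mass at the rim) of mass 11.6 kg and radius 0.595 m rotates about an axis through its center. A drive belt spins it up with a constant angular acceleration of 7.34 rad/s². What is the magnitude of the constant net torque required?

I = MR² = (11.6)(0.595)² = 4.107 kg·m².
τ = Iα = (4.107)(7.340) = 30.14 N·m.

τ ≈ 30.1 N·m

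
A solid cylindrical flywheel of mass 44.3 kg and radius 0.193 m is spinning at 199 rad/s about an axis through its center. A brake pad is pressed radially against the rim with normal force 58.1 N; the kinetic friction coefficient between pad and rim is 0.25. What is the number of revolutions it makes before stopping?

I = ½MR² = (1/2)(44.3)(0.193)² = 0.8251 kg·m².
Friction force f = μN = (0.25)(58.1) = 14.53 N at the rim; torque magnitude τ = fR = 2.803 N·m, opposing ω.
|α| = τ/I = 2.803/0.8251 = 3.398 rad/s² (deceleration).
ω² = ω₀² − 2|α|θ with ω = 0 ⇒ θ = ω₀²/(2|α|) = 5828 rad = 927.5 rev.

≈ 927 revolutions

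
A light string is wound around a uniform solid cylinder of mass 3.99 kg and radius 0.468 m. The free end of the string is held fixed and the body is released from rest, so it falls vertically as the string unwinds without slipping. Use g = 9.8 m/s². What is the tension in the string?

Translation: Mg − T = Ma. Rotation about the center: TR = Iα with I = ½MR².
With a = αR: T = (I/R²)a = (1/2)M a, so Mg = (1 + 0.5000)Ma.
a = g/(1 + 0.5000) = 9.8/1.500 = 6.533 m/s².
T = 0.5000·M·a = (0.5000)(3.99)(6.533) = 13.03 N.

T ≈ 13.0 N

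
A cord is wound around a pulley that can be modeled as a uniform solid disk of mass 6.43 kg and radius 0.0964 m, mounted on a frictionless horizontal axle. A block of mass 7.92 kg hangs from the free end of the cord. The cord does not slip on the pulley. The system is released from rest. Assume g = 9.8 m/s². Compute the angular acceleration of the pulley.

I = ½MR² = (1/2)(6.43)(0.0964)² = 0.02988 kg·m².
Block: mg − T = ma. Pulley: TR = Iα. No-slip: a = αR, so T = (I/R²)a = 3.215·a.
Then mg = (m + 3.215)a, so a = (7.92)(9.8)/(7.92 + 3.215) = 6.970 m/s².
α = a/R = 6.970/0.0964 = 72.31 rad/s².

α ≈ 72.3 rad/s²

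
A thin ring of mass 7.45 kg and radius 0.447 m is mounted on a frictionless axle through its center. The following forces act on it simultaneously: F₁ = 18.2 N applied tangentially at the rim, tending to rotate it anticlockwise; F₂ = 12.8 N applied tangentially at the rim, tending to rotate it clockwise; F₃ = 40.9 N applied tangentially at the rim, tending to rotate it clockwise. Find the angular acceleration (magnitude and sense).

α ≈ 10.7 rad/s², clockwise

I = MR² = (7.45)(0.447)² = 1.489 kg·m².
Taking anticlockwise as positive: τ₁ = +(18.2)(0.447) = +8.135 N·m; τ₂ = −(12.8)(0.447) = −5.722 N·m; τ₃ = −(40.9)(0.447) = −18.28 N·m.
Net torque τ = -15.87 N·m.
α = τ/I = -15.87/1.489 = -10.66 rad/s².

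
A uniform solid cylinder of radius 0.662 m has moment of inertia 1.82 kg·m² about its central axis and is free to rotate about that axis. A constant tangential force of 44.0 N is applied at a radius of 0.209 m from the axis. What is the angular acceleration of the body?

τ = F·r = (44.0)(0.209) = 9.196 N·m.
From τ = Iα: α = 9.196/1.820 = 5.053 rad/s².

α ≈ 5.05 rad/s²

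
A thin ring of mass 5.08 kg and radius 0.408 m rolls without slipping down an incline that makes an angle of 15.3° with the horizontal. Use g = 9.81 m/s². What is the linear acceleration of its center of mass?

a ≈ 1.29 m/s²

Translation along the incline: Mg sinθ − f = Ma.
Rotation about the center: fR = Iα with I = MR². No-slip gives a = αR, so f = (I/R²)a = M a.
Substituting: Mg sinθ = (1 + 1.000)Ma, so a = g sinθ/(1 + 1.000) = (9.81) sin 15.3° / 2.000 = 1.294 m/s².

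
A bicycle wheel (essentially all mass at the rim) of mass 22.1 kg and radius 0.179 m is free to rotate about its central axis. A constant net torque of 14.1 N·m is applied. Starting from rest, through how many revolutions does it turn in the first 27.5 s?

I = MR² = (22.1)(0.179)² = 0.7081 kg·m².
α = τ/I = 14.1/0.7081 = 19.91 rad/s².
θ = ½αt² = ½(19.91)(27.5)² = 7529 rad.
Revolutions = θ/(2π) = 1198.

≈ 1200 revolutions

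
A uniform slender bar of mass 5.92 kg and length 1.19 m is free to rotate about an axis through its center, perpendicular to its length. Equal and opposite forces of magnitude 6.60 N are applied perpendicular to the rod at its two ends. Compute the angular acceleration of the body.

I = (1/12)ML² = (1/12)(5.92)(1.19)² = 0.6986 kg·m².
The couple gives τ = F·(L/2) + F·(L/2) = F L = (6.60)(1.19) = 7.854 N·m.
Newton's second law for rotation, τ = Iα, gives α = τ/I = 7.854/0.6986 = 11.24 rad/s².

α ≈ 11.2 rad/s²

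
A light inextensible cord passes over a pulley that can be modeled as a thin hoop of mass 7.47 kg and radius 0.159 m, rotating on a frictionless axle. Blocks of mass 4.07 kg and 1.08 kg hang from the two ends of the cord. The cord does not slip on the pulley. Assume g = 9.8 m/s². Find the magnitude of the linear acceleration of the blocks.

I = MR² = (7.47)(0.159)² = 0.1888 kg·m².
Heavier block: m₁g − T₁ = m₁a. Lighter block: T₂ − m₂g = m₂a.
Pulley: (T₁ − T₂)R = Iα = I(a/R), so T₁ − T₂ = (I/R²)a = 1·M_p a = 7.470·a.
Adding the three: (m₁ − m₂)g = (m₁ + m₂ + 7.470)a, so a = (4.07 − 1.08)(9.8)/(4.07 + 1.08 + 7.470) = 2.322 m/s².

a ≈ 2.32 m/s²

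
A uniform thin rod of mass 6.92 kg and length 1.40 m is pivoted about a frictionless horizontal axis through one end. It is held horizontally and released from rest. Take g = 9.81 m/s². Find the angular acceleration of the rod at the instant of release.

About the pivot, I = (1/3)ML² = (1/3)(6.92)(1.40)² = 4.521 kg·m².
The weight acts at the center, a distance L/2 = 0.7000 m from the pivot; τ = Mg(L/2) = 47.52 N·m.
α = τ/I = 47.52/4.521 = 10.51 rad/s².

α ≈ 10.5 rad/s²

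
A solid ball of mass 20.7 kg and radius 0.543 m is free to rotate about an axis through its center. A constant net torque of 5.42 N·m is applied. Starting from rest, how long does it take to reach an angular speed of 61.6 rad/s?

I = (2/5)MR² = (2/5)(20.7)(0.543)² = 2.441 kg·m².
α = τ/I = 5.42/2.441 = 2.220 rad/s².
ω = αt ⇒ t = ω/α = 61.6/2.220 = 27.75 s.

t ≈ 27.7 s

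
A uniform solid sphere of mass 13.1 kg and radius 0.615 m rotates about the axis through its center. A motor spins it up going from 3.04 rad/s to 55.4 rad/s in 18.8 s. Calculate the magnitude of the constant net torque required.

τ ≈ 5.52 N·m

I = (2/5)MR² = (2/5)(13.1)(0.615)² = 1.982 kg·m².
α = Δω/Δt = (55.4 − 3.04)/18.8 = 2.785 rad/s².
τ = Iα = (1.982)(2.785) = 5.520 N·m.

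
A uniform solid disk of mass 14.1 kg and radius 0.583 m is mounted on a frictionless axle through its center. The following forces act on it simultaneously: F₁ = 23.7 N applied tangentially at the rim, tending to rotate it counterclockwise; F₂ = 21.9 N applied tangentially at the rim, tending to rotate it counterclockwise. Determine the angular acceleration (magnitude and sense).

I = ½MR² = (1/2)(14.1)(0.583)² = 2.396 kg·m².
Taking counterclockwise as positive: τ₁ = +(23.7)(0.583) = +13.82 N·m; τ₂ = +(21.9)(0.583) = +12.77 N·m.
Net torque τ = 26.58 N·m.
α = τ/I = 26.58/2.396 = 11.09 rad/s².

α ≈ 11.1 rad/s², counterclockwise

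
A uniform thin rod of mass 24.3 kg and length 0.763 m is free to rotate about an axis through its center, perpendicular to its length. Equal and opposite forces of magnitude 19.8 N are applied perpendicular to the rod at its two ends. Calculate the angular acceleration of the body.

α ≈ 12.8 rad/s²

I = (1/12)ML² = (1/12)(24.3)(0.763)² = 1.179 kg·m².
The couple gives τ = F·(L/2) + F·(L/2) = F L = (19.8)(0.763) = 15.11 N·m.
Newton's second law for rotation, τ = Iα, gives α = τ/I = 15.11/1.179 = 12.81 rad/s².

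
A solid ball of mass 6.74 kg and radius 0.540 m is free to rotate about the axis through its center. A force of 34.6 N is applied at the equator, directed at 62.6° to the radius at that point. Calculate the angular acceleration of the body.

α ≈ 21.1 rad/s²

I = (2/5)MR² = (2/5)(6.74)(0.540)² = 0.7862 kg·m².
Only the tangential component produces torque: τ = F R sinθ = (34.6)(0.540) sin 62.6° = 16.59 N·m.
Newton's second law for rotation, τ = Iα, gives α = τ/I = 16.59/0.7862 = 21.10 rad/s².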